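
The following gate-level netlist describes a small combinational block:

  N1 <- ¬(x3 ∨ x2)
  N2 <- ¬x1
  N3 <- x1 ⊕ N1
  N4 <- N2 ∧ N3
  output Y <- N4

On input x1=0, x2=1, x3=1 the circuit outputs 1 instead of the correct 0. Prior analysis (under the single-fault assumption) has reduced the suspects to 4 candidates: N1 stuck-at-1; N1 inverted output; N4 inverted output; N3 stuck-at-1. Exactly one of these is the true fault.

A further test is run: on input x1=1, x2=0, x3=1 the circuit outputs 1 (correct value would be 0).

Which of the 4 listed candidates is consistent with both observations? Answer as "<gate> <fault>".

N4 inverted output

Evaluate each candidate on input x1=1, x2=0, x3=1:
  N1 stuck-at-1: N1=1 [stuck-at-1], N2=0, N3=0, N4=0 → 0 — eliminated
  N1 inverted output: N1=1 [inverted output], N2=0, N3=0, N4=0 → 0 — eliminated
  N4 inverted output: N1=0, N2=0, N3=1, N4=1 [inverted output] → 1 — matches
  N3 stuck-at-1: N1=0, N2=0, N3=1 [stuck-at-1], N4=0 → 0 — eliminated
Only N4 inverted output reproduces the observed 1.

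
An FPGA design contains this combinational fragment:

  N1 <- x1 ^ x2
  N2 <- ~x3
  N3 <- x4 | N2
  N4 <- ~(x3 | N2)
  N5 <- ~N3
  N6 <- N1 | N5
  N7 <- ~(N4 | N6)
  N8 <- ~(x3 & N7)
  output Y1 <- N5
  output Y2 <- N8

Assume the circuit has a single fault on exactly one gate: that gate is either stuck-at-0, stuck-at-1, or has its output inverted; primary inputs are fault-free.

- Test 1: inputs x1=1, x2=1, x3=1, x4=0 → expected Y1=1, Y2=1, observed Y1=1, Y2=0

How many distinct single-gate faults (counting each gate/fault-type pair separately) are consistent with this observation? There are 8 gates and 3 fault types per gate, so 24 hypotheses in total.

Fault-free: N1=0, N2=0, N3=0, N4=0, N5=1, N6=1, N7=0, N8=1 → Y1=1, Y2=1. Observed Y1=1, Y2=0.
  N1: none of the 3 fault types match ✗
  N2: none of the 3 fault types match ✗
  N3: none of the 3 fault types match ✗
  N4: none of the 3 fault types match ✗
  N5: none of the 3 fault types match ✗
  N6: stuck-at-0, inverted output ✓; others ✗
  N7: stuck-at-1, inverted output ✓; others ✗
  N8: stuck-at-0, inverted output ✓; others ✗
Consistent faults: {N6 stuck-at-0, N6 inverted output, N7 stuck-at-1, N7 inverted output, N8 stuck-at-0, N8 inverted output} — 6 in all.

6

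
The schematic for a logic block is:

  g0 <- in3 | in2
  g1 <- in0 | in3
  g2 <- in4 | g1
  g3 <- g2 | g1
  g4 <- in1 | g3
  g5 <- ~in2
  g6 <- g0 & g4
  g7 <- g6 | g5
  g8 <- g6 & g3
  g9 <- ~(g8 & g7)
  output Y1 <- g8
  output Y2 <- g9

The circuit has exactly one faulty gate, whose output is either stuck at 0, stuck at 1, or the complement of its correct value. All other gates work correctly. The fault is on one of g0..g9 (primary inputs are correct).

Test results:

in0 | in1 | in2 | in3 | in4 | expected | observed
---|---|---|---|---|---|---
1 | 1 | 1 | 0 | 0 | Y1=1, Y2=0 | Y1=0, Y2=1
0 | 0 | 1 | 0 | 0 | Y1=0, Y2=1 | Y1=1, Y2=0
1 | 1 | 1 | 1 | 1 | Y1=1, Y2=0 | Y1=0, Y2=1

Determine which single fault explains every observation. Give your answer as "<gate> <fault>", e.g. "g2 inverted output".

Fault-free values for test 1 (in0=1, in1=1, in2=1, in3=0, in4=0): g0=1, g1=1, g2=1, g3=1, g4=1, g5=0, g6=1, g7=1, g8=1, g9=0, giving Y1=1, Y2=0. Observed Y1=0, Y2=1.
Test 1: faults giving observed Y1=0, Y2=1 are {g0 stuck-at-0, g0 inverted output, g1 stuck-at-0, g1 inverted output, g3 stuck-at-0, g3 inverted output, g4 stuck-at-0, g4 inverted output, g6 stuck-at-0, g6 inverted output, g8 stuck-at-0, g8 inverted output}.
Test 2 (in0=0, in1=0, in2=1, in3=0, in4=0): fault-free g0=1, g1=0, g2=0, g3=0, g4=0, g5=0, g6=0, g7=0, g8=0, g9=1 → Y1=0, Y2=1; observed Y1=1, Y2=0. Eliminates g0 stuck-at-0, g0 inverted output, g1 stuck-at-0, g3 stuck-at-0, g4 stuck-at-0, g4 inverted output, g6 stuck-at-0, g6 inverted output, g8 stuck-at-0, g8 inverted output.
Test 3 (in0=1, in1=1, in2=1, in3=1, in4=1): fault-free g0=1, g1=1, g2=1, g3=1, g4=1, g5=0, g6=1, g7=1, g8=1, g9=0 → Y1=1, Y2=0; observed Y1=0, Y2=1. Eliminates g1 inverted output.
Only g3 inverted output is consistent with every test.

g3 inverted output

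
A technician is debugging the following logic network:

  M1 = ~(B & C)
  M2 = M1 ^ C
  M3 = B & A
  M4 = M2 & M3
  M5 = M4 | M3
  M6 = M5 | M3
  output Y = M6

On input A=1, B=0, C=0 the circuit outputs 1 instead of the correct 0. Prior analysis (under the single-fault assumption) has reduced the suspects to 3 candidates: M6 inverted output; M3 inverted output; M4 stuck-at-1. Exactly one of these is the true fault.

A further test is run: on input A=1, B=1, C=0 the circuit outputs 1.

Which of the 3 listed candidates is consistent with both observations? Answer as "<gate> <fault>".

Evaluate each candidate on input A=1, B=1, C=0:
  M6 inverted output: M1=1, M2=1, M3=1, M4=1, M5=1, M6=0 [inverted output] → 0 — eliminated
  M3 inverted output: M1=1, M2=1, M3=0 [inverted output], M4=0, M5=0, M6=0 → 0 — eliminated
  M4 stuck-at-1: M1=1, M2=1, M3=1, M4=1 [stuck-at-1], M5=1, M6=1 → 1 — matches
Only M4 stuck-at-1 reproduces the observed 1.

M4 stuck-at-1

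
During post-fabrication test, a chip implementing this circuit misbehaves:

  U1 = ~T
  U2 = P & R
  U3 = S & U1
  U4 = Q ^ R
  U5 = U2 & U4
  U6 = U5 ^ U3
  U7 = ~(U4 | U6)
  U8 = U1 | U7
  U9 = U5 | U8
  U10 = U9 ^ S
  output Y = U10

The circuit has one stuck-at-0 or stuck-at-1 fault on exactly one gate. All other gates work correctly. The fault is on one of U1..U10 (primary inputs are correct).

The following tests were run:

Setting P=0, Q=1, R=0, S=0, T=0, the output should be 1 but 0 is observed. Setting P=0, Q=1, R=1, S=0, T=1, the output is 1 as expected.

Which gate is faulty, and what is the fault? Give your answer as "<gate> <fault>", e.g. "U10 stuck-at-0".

Fault-free values for test 1 (P=0, Q=1, R=0, S=0, T=0): U1=1, U2=0, U3=0, U4=1, U5=0, U6=0, U7=0, U8=1, U9=1, U10=1, giving Y=1. Observed 0.
Test 1: faults giving observed 0 are {U1 stuck-at-0, U8 stuck-at-0, U9 stuck-at-0, U10 stuck-at-0}.
Test 2 (P=0, Q=1, R=1, S=0, T=1): fault-free U1=0, U2=0, U3=0, U4=0, U5=0, U6=0, U7=1, U8=1, U9=1, U10=1 → 1; observed 1. Eliminates U8 stuck-at-0, U9 stuck-at-0, U10 stuck-at-0.
Only U1 stuck-at-0 is consistent with every test.

U1 stuck-at-0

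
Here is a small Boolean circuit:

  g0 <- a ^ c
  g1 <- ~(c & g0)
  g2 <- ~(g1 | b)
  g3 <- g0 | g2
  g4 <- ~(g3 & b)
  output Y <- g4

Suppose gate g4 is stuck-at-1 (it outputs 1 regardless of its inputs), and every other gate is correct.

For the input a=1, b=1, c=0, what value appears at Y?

1

Propagate with g4 forced: g0=1, g1=1, g2=0, g3=1, g4=1 [stuck-at-1].
So Y = 1. (Without the fault it would be 0.)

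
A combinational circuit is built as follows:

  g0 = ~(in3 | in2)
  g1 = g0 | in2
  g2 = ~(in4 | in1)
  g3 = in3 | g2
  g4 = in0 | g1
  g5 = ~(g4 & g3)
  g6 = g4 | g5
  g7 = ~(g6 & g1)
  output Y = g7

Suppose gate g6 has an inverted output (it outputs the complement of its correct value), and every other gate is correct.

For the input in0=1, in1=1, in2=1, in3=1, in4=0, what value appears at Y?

1

Propagate with g6 forced: g0=0, g1=1, g2=0, g3=1, g4=1, g5=0, g6=0 [inverted output], g7=1.
So Y = 1. (Without the fault it would be 0.)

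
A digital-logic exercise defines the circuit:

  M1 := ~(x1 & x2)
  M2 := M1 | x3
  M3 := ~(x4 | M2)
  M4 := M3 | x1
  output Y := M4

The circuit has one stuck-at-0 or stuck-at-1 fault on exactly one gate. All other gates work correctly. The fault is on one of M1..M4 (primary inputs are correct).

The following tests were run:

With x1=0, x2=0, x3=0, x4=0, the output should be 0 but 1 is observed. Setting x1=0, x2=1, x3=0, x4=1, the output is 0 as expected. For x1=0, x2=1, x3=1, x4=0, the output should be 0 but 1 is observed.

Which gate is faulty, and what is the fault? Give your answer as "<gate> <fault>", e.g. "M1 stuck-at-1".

Fault-free values for test 1 (x1=0, x2=0, x3=0, x4=0): M1=1, M2=1, M3=0, M4=0, giving Y=0. Observed 1.
Test 1: faults giving observed 1 are {M1 stuck-at-0, M2 stuck-at-0, M3 stuck-at-1, M4 stuck-at-1}.
Test 2 (x1=0, x2=1, x3=0, x4=1): fault-free M1=1, M2=1, M3=0, M4=0 → 0; observed 0. Eliminates M3 stuck-at-1, M4 stuck-at-1.
Test 3 (x1=0, x2=1, x3=1, x4=0): fault-free M1=1, M2=1, M3=0, M4=0 → 0; observed 1. Eliminates M1 stuck-at-0.
Only M2 stuck-at-0 is consistent with every test.

M2 stuck-at-0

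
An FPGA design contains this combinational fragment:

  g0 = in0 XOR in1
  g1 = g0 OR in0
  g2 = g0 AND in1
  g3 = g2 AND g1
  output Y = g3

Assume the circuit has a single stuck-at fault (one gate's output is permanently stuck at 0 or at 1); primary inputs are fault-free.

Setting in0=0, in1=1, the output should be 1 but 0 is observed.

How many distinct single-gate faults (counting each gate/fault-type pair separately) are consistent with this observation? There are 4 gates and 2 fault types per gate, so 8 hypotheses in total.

Fault-free: g0=1, g1=1, g2=1, g3=1 → 1. Observed 0.
  g0 stuck-at-0: output 0 ✓
  g0 stuck-at-1: output 1 ✗
  g1 stuck-at-0: output 0 ✓
  g1 stuck-at-1: output 1 ✗
  g2 stuck-at-0: output 0 ✓
  g2 stuck-at-1: output 1 ✗
  g3 stuck-at-0: output 0 ✓
  g3 stuck-at-1: output 1 ✗
Consistent faults: {g0 stuck-at-0, g1 stuck-at-0, g2 stuck-at-0, g3 stuck-at-0} — 4 in all.

4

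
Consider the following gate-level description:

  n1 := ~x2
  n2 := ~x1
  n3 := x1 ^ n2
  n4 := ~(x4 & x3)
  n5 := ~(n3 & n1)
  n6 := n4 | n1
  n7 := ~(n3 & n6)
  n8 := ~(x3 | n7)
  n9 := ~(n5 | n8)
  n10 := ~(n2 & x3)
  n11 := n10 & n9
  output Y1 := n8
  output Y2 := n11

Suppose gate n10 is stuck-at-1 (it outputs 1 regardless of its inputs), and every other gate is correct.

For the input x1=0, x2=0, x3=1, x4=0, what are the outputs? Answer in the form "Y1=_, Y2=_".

Y1=0, Y2=1

Propagate with n10 forced: n1=1, n2=1, n3=1, n4=1, n5=0, n6=1, n7=0, n8=0, n9=1, n10=1 [stuck-at-1], n11=1.
So the outputs are Y1=0, Y2=1. (Without the fault they would be Y1=0, Y2=0.)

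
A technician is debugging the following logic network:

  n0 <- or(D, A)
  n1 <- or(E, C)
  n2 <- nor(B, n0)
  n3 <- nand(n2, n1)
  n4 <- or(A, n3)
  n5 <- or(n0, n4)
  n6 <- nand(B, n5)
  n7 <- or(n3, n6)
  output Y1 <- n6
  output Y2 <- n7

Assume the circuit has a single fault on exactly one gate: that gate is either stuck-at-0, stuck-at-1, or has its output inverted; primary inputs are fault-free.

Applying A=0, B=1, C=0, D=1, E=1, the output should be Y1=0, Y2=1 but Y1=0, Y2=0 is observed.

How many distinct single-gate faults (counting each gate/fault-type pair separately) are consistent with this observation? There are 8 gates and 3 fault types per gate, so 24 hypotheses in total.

Fault-free: n0=1, n1=1, n2=0, n3=1, n4=1, n5=1, n6=0, n7=1 → Y1=0, Y2=1. Observed Y1=0, Y2=0.
  n0: none of the 3 fault types match ✗
  n1: none of the 3 fault types match ✗
  n2: stuck-at-1, inverted output ✓; others ✗
  n3: stuck-at-0, inverted output ✓; others ✗
  n4: none of the 3 fault types match ✗
  n5: none of the 3 fault types match ✗
  n6: none of the 3 fault types match ✗
  n7: stuck-at-0, inverted output ✓; others ✗
Consistent faults: {n2 stuck-at-1, n2 inverted output, n3 stuck-at-0, n3 inverted output, n7 stuck-at-0, n7 inverted output} — 6 in all.

6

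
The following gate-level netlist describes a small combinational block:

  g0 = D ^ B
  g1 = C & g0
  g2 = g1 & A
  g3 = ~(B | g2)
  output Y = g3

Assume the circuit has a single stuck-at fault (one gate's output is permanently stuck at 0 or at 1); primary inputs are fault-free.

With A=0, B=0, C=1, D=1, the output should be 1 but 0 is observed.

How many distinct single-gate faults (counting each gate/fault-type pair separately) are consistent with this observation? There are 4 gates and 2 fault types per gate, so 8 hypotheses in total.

Fault-free: g0=1, g1=1, g2=0, g3=1 → 1. Observed 0.
  g0 stuck-at-0: output 1 ✗
  g0 stuck-at-1: output 1 ✗
  g1 stuck-at-0: output 1 ✗
  g1 stuck-at-1: output 1 ✗
  g2 stuck-at-0: output 1 ✗
  g2 stuck-at-1: output 0 ✓
  g3 stuck-at-0: output 0 ✓
  g3 stuck-at-1: output 1 ✗
Consistent faults: {g2 stuck-at-1, g3 stuck-at-0} — 2 in all.

2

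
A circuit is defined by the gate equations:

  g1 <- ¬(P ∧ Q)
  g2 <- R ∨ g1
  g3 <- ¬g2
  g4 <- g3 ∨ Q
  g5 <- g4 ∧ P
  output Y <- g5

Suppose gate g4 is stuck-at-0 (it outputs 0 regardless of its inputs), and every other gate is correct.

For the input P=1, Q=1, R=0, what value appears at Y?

0

Propagate with g4 forced: g1=0, g2=0, g3=1, g4=0 [stuck-at-0], g5=0.
So Y = 0. (Without the fault it would be 1.)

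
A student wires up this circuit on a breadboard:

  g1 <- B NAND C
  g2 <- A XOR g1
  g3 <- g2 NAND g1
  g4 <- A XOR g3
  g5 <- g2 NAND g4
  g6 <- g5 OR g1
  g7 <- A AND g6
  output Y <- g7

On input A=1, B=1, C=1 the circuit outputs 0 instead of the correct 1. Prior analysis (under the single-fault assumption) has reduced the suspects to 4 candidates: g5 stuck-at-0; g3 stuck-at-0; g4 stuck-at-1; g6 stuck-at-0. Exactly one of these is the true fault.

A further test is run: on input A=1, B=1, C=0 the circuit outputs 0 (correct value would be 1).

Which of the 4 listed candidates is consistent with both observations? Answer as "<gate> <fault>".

g6 stuck-at-0

Evaluate each candidate on input A=1, B=1, C=0:
  g5 stuck-at-0: g1=1, g2=0, g3=1, g4=0, g5=0 [stuck-at-0], g6=1, g7=1 → 1 — eliminated
  g3 stuck-at-0: g1=1, g2=0, g3=0 [stuck-at-0], g4=1, g5=1, g6=1, g7=1 → 1 — eliminated
  g4 stuck-at-1: g1=1, g2=0, g3=1, g4=1 [stuck-at-1], g5=1, g6=1, g7=1 → 1 — eliminated
  g6 stuck-at-0: g1=1, g2=0, g3=1, g4=0, g5=1, g6=0 [stuck-at-0], g7=0 → 0 — matches
Only g6 stuck-at-0 reproduces the observed 0.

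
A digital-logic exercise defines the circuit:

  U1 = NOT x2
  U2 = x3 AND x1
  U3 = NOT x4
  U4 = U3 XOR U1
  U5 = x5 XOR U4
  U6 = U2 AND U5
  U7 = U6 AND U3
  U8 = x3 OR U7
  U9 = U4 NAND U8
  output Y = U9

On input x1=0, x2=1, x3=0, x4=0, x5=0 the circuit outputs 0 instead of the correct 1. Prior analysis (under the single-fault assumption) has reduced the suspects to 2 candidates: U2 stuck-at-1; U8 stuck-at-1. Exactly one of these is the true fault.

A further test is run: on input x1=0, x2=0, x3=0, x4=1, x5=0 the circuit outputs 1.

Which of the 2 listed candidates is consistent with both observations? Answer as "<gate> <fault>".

Evaluate each candidate on input x1=0, x2=0, x3=0, x4=1, x5=0:
  U2 stuck-at-1: U1=1, U2=1 [stuck-at-1], U3=0, U4=1, U5=1, U6=1, U7=0, U8=0, U9=1 → 1 — matches
  U8 stuck-at-1: U1=1, U2=0, U3=0, U4=1, U5=1, U6=0, U7=0, U8=1 [stuck-at-1], U9=0 → 0 — eliminated
Only U2 stuck-at-1 reproduces the observed 1.

U2 stuck-at-1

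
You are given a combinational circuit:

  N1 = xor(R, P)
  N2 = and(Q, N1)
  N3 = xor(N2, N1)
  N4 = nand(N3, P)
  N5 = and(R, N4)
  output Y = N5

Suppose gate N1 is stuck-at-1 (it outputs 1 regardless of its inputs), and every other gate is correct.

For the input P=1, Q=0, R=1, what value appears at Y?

0

Propagate with N1 forced: N1=1 [stuck-at-1], N2=0, N3=1, N4=0, N5=0.
So Y = 0. (Without the fault it would be 1.)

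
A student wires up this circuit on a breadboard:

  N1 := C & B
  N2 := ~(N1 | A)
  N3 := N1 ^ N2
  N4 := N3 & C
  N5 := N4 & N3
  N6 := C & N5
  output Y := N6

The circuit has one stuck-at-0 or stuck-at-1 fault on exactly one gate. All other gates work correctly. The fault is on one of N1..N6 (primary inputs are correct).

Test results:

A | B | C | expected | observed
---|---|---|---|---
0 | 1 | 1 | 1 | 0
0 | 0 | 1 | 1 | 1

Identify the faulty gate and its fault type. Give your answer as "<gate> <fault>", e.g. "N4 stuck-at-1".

Fault-free values for test 1 (A=0, B=1, C=1): N1=1, N2=0, N3=1, N4=1, N5=1, N6=1, giving Y=1. Observed 0.
Test 1: faults giving observed 0 are {N2 stuck-at-1, N3 stuck-at-0, N4 stuck-at-0, N5 stuck-at-0, N6 stuck-at-0}.
Test 2 (A=0, B=0, C=1): fault-free N1=0, N2=1, N3=1, N4=1, N5=1, N6=1 → 1; observed 1. Eliminates N3 stuck-at-0, N4 stuck-at-0, N5 stuck-at-0, N6 stuck-at-0.
Only N2 stuck-at-1 is consistent with every test.

N2 stuck-at-1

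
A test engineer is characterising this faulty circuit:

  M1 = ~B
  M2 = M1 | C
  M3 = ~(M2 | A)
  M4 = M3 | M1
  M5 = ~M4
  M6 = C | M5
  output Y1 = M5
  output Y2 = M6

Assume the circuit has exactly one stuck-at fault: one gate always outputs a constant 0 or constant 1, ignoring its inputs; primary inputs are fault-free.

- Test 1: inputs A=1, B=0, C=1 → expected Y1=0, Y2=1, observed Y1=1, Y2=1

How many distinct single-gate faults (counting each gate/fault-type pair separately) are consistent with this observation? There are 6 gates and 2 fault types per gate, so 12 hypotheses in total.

3

Fault-free: M1=1, M2=1, M3=0, M4=1, M5=0, M6=1 → Y1=0, Y2=1. Observed Y1=1, Y2=1.
  M1 stuck-at-0: output Y1=1, Y2=1 ✓
  M1 stuck-at-1: output Y1=0, Y2=1 ✗
  M2 stuck-at-0: output Y1=0, Y2=1 ✗
  M2 stuck-at-1: output Y1=0, Y2=1 ✗
  M3 stuck-at-0: output Y1=0, Y2=1 ✗
  M3 stuck-at-1: output Y1=0, Y2=1 ✗
  M4 stuck-at-0: output Y1=1, Y2=1 ✓
  M4 stuck-at-1: output Y1=0, Y2=1 ✗
  M5 stuck-at-0: output Y1=0, Y2=1 ✗
  M5 stuck-at-1: output Y1=1, Y2=1 ✓
  M6 stuck-at-0: output Y1=0, Y2=0 ✗
  M6 stuck-at-1: output Y1=0, Y2=1 ✗
Consistent faults: {M1 stuck-at-0, M4 stuck-at-0, M5 stuck-at-1} — 3 in all.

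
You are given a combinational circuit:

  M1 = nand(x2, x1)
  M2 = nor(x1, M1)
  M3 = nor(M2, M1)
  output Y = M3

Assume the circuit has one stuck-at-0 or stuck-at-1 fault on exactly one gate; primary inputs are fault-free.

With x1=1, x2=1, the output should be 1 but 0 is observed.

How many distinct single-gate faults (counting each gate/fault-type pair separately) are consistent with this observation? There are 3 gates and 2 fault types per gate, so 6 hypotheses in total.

Fault-free: M1=0, M2=0, M3=1 → 1. Observed 0.
  M1 stuck-at-0: output 1 ✗
  M1 stuck-at-1: output 0 ✓
  M2 stuck-at-0: output 1 ✗
  M2 stuck-at-1: output 0 ✓
  M3 stuck-at-0: output 0 ✓
  M3 stuck-at-1: output 1 ✗
Consistent faults: {M1 stuck-at-1, M2 stuck-at-1, M3 stuck-at-0} — 3 in all.

3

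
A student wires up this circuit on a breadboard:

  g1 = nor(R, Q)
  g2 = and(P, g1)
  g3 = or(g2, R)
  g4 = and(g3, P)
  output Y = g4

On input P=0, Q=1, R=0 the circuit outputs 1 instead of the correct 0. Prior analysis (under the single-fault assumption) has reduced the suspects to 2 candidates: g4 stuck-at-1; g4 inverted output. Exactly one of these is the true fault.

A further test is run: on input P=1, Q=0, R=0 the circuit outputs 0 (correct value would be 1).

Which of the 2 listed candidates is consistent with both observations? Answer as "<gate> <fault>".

g4 inverted output

Evaluate each candidate on input P=1, Q=0, R=0:
  g4 stuck-at-1: g1=1, g2=1, g3=1, g4=1 [stuck-at-1] → 1 — eliminated
  g4 inverted output: g1=1, g2=1, g3=1, g4=0 [inverted output] → 0 — matches
Only g4 inverted output reproduces the observed 0.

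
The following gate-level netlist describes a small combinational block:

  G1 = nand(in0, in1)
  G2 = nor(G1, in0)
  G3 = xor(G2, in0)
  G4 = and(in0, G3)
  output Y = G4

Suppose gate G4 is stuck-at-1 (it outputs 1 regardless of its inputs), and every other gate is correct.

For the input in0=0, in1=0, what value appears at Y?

Propagate with G4 forced: G1=1, G2=0, G3=0, G4=1 [stuck-at-1].
So Y = 1. (Without the fault it would be 0.)

1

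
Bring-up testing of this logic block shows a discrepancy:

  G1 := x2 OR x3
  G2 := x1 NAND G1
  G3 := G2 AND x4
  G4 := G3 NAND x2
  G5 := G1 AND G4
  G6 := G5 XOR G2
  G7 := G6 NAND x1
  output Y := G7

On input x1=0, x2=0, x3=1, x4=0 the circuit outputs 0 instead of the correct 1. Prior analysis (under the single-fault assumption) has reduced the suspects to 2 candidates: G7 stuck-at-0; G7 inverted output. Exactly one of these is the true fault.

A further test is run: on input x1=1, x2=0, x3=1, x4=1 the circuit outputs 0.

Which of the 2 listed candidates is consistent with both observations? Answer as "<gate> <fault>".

Evaluate each candidate on input x1=1, x2=0, x3=1, x4=1:
  G7 stuck-at-0: G1=1, G2=0, G3=0, G4=1, G5=1, G6=1, G7=0 [stuck-at-0] → 0 — matches
  G7 inverted output: G1=1, G2=0, G3=0, G4=1, G5=1, G6=1, G7=1 [inverted output] → 1 — eliminated
Only G7 stuck-at-0 reproduces the observed 0.

G7 stuck-at-0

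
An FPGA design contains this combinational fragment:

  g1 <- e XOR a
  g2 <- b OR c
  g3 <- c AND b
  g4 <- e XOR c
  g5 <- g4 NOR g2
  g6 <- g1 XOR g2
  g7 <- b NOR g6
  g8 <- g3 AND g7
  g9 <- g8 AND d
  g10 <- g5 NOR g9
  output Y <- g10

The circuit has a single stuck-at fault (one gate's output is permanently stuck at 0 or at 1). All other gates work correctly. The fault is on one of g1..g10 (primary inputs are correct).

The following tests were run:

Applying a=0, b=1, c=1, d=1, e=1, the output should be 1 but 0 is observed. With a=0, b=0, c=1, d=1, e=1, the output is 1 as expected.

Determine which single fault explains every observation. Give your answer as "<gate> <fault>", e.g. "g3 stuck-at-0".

Fault-free values for test 1 (a=0, b=1, c=1, d=1, e=1): g1=1, g2=1, g3=1, g4=0, g5=0, g6=0, g7=0, g8=0, g9=0, g10=1, giving Y=1. Observed 0.
Test 1: faults giving observed 0 are {g2 stuck-at-0, g5 stuck-at-1, g7 stuck-at-1, g8 stuck-at-1, g9 stuck-at-1, g10 stuck-at-0}.
Test 2 (a=0, b=0, c=1, d=1, e=1): fault-free g1=1, g2=1, g3=0, g4=0, g5=0, g6=0, g7=1, g8=0, g9=0, g10=1 → 1; observed 1. Eliminates g2 stuck-at-0, g5 stuck-at-1, g8 stuck-at-1, g9 stuck-at-1, g10 stuck-at-0.
Only g7 stuck-at-1 is consistent with every test.

g7 stuck-at-1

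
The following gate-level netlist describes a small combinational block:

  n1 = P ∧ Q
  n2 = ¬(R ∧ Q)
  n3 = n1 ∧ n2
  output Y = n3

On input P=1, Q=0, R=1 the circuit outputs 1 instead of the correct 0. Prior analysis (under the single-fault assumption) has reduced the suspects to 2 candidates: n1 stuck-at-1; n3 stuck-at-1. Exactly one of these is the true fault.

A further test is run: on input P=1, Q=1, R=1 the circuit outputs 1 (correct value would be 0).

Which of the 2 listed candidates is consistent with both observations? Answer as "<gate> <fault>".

Evaluate each candidate on input P=1, Q=1, R=1:
  n1 stuck-at-1: n1=1 [stuck-at-1], n2=0, n3=0 → 0 — eliminated
  n3 stuck-at-1: n1=1, n2=0, n3=1 [stuck-at-1] → 1 — matches
Only n3 stuck-at-1 reproduces the observed 1.

n3 stuck-at-1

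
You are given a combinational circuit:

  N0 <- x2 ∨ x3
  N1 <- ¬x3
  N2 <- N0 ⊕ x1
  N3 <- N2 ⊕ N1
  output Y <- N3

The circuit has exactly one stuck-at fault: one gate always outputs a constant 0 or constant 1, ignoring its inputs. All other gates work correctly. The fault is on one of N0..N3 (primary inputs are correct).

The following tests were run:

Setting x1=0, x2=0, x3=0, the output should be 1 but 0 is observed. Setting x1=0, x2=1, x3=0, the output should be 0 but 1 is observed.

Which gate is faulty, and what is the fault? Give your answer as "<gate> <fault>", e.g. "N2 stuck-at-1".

N1 stuck-at-0

Fault-free values for test 1 (x1=0, x2=0, x3=0): N0=0, N1=1, N2=0, N3=1, giving Y=1. Observed 0.
Test 1: faults giving observed 0 are {N0 stuck-at-1, N1 stuck-at-0, N2 stuck-at-1, N3 stuck-at-0}.
Test 2 (x1=0, x2=1, x3=0): fault-free N0=1, N1=1, N2=1, N3=0 → 0; observed 1. Eliminates N0 stuck-at-1, N2 stuck-at-1, N3 stuck-at-0.
Only N1 stuck-at-0 is consistent with every test.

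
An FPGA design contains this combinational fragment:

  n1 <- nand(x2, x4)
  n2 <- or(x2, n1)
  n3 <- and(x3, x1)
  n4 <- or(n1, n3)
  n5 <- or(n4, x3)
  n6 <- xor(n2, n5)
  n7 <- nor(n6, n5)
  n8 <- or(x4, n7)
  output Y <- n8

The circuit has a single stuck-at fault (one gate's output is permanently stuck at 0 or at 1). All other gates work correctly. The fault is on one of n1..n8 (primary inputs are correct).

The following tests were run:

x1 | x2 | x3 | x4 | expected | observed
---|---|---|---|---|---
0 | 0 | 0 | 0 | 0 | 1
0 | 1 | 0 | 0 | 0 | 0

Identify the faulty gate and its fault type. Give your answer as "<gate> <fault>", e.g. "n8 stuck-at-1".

Fault-free values for test 1 (x1=0, x2=0, x3=0, x4=0): n1=1, n2=1, n3=0, n4=1, n5=1, n6=0, n7=0, n8=0, giving Y=0. Observed 1.
Test 1: faults giving observed 1 are {n1 stuck-at-0, n7 stuck-at-1, n8 stuck-at-1}.
Test 2 (x1=0, x2=1, x3=0, x4=0): fault-free n1=1, n2=1, n3=0, n4=1, n5=1, n6=0, n7=0, n8=0 → 0; observed 0. Eliminates n7 stuck-at-1, n8 stuck-at-1.
Only n1 stuck-at-0 is consistent with every test.

n1 stuck-at-0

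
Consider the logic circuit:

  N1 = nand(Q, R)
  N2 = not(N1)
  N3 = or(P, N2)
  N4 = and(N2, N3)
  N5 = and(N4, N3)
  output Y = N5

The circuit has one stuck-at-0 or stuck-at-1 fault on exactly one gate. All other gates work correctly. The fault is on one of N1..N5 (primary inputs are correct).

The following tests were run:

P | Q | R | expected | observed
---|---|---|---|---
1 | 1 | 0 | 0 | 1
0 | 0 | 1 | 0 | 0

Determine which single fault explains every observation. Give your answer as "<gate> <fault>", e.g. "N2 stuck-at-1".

Fault-free values for test 1 (P=1, Q=1, R=0): N1=1, N2=0, N3=1, N4=0, N5=0, giving Y=0. Observed 1.
Test 1: faults giving observed 1 are {N1 stuck-at-0, N2 stuck-at-1, N4 stuck-at-1, N5 stuck-at-1}.
Test 2 (P=0, Q=0, R=1): fault-free N1=1, N2=0, N3=0, N4=0, N5=0 → 0; observed 0. Eliminates N1 stuck-at-0, N2 stuck-at-1, N5 stuck-at-1.
Only N4 stuck-at-1 is consistent with every test.

N4 stuck-at-1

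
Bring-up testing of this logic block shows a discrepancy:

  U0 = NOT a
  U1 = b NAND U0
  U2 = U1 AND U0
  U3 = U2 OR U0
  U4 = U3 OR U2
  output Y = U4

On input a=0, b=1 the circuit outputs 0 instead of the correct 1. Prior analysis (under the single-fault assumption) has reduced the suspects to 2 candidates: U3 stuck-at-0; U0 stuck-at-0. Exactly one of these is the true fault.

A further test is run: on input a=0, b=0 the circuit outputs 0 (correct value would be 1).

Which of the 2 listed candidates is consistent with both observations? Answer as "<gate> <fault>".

Evaluate each candidate on input a=0, b=0:
  U3 stuck-at-0: U0=1, U1=1, U2=1, U3=0 [stuck-at-0], U4=1 → 1 — eliminated
  U0 stuck-at-0: U0=0 [stuck-at-0], U1=1, U2=0, U3=0, U4=0 → 0 — matches
Only U0 stuck-at-0 reproduces the observed 0.

U0 stuck-at-0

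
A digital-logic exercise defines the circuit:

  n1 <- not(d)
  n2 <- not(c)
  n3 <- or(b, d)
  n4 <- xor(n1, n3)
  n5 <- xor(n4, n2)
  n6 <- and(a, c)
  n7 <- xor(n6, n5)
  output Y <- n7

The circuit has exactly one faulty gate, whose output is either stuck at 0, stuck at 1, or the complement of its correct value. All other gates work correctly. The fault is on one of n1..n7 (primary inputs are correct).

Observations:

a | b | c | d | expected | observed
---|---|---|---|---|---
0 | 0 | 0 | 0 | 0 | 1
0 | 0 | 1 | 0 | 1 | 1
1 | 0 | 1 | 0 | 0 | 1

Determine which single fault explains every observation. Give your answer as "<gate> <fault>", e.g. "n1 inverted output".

n7 stuck-at-1

Fault-free values for test 1 (a=0, b=0, c=0, d=0): n1=1, n2=1, n3=0, n4=1, n5=0, n6=0, n7=0, giving Y=0. Observed 1.
Test 1: faults giving observed 1 are {n1 stuck-at-0, n1 inverted output, n2 stuck-at-0, n2 inverted output, n3 stuck-at-1, n3 inverted output, n4 stuck-at-0, n4 inverted output, n5 stuck-at-1, n5 inverted output, n6 stuck-at-1, n6 inverted output, n7 stuck-at-1, n7 inverted output}.
Test 2 (a=0, b=0, c=1, d=0): fault-free n1=1, n2=0, n3=0, n4=1, n5=1, n6=0, n7=1 → 1; observed 1. Eliminates n1 stuck-at-0, n1 inverted output, n2 inverted output, n3 stuck-at-1, n3 inverted output, n4 stuck-at-0, n4 inverted output, n5 inverted output, n6 stuck-at-1, n6 inverted output, n7 inverted output.
Test 3 (a=1, b=0, c=1, d=0): fault-free n1=1, n2=0, n3=0, n4=1, n5=1, n6=1, n7=0 → 0; observed 1. Eliminates n2 stuck-at-0, n5 stuck-at-1.
Only n7 stuck-at-1 is consistent with every test.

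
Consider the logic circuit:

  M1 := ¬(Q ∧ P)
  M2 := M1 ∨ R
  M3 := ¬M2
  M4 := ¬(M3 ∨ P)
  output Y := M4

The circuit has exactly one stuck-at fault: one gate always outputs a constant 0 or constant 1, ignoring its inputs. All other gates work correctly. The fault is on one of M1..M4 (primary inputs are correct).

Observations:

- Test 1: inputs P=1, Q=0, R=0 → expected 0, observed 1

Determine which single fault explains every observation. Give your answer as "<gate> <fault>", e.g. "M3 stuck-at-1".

Fault-free values for test 1 (P=1, Q=0, R=0): M1=1, M2=1, M3=0, M4=0, giving Y=0. Observed 1.
Test 1: faults giving observed 1 are {M4 stuck-at-1}.
Only M4 stuck-at-1 is consistent with every test.

M4 stuck-at-1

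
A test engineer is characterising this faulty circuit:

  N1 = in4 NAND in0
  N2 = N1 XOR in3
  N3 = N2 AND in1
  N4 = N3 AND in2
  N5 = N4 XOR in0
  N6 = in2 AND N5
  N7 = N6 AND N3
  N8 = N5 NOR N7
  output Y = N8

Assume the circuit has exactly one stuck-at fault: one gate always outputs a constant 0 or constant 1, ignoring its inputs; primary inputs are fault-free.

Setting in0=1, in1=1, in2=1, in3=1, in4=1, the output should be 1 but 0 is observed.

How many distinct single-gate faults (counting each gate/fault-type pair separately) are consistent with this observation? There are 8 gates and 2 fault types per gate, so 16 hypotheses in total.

8

Fault-free: N1=0, N2=1, N3=1, N4=1, N5=0, N6=0, N7=0, N8=1 → 1. Observed 0.
  N1: stuck-at-1 ✓; others ✗
  N2: stuck-at-0 ✓; others ✗
  N3: stuck-at-0 ✓; others ✗
  N4: stuck-at-0 ✓; others ✗
  N5: stuck-at-1 ✓; others ✗
  N6: stuck-at-1 ✓; others ✗
  N7: stuck-at-1 ✓; others ✗
  N8: stuck-at-0 ✓; others ✗
Consistent faults: {N1 stuck-at-1, N2 stuck-at-0, N3 stuck-at-0, N4 stuck-at-0, N5 stuck-at-1, N6 stuck-at-1, N7 stuck-at-1, N8 stuck-at-0} — 8 in all.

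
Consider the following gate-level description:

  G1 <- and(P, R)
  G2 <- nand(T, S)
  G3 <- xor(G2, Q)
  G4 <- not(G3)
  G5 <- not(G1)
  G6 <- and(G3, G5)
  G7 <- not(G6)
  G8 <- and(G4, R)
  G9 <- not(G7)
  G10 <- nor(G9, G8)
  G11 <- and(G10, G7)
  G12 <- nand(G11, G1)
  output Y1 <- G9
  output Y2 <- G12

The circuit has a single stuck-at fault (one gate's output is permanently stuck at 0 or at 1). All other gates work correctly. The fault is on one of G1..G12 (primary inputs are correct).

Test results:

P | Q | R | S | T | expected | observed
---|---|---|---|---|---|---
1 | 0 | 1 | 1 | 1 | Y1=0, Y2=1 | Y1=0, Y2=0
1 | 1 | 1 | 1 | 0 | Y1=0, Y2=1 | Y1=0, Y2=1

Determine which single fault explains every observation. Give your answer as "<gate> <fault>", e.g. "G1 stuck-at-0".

G2 stuck-at-1

Fault-free values for test 1 (P=1, Q=0, R=1, S=1, T=1): G1=1, G2=0, G3=0, G4=1, G5=0, G6=0, G7=1, G8=1, G9=0, G10=0, G11=0, G12=1, giving Y1=0, Y2=1. Observed Y1=0, Y2=0.
Test 1: faults giving observed Y1=0, Y2=0 are {G2 stuck-at-1, G3 stuck-at-1, G4 stuck-at-0, G8 stuck-at-0, G10 stuck-at-1, G11 stuck-at-1, G12 stuck-at-0}.
Test 2 (P=1, Q=1, R=1, S=1, T=0): fault-free G1=1, G2=1, G3=0, G4=1, G5=0, G6=0, G7=1, G8=1, G9=0, G10=0, G11=0, G12=1 → Y1=0, Y2=1; observed Y1=0, Y2=1. Eliminates G3 stuck-at-1, G4 stuck-at-0, G8 stuck-at-0, G10 stuck-at-1, G11 stuck-at-1, G12 stuck-at-0.
Only G2 stuck-at-1 is consistent with every test.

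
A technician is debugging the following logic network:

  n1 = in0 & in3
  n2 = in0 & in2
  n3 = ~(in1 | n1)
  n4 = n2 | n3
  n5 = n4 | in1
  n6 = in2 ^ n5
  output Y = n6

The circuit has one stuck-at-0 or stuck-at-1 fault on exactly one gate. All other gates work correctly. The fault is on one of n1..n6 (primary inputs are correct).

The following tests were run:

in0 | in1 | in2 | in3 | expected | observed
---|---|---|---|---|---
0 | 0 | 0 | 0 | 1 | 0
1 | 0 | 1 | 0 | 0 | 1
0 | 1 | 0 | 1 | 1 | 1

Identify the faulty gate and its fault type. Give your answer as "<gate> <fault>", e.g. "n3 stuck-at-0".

n4 stuck-at-0

Fault-free values for test 1 (in0=0, in1=0, in2=0, in3=0): n1=0, n2=0, n3=1, n4=1, n5=1, n6=1, giving Y=1. Observed 0.
Test 1: faults giving observed 0 are {n1 stuck-at-1, n3 stuck-at-0, n4 stuck-at-0, n5 stuck-at-0, n6 stuck-at-0}.
Test 2 (in0=1, in1=0, in2=1, in3=0): fault-free n1=0, n2=1, n3=1, n4=1, n5=1, n6=0 → 0; observed 1. Eliminates n1 stuck-at-1, n3 stuck-at-0, n6 stuck-at-0.
Test 3 (in0=0, in1=1, in2=0, in3=1): fault-free n1=0, n2=0, n3=0, n4=0, n5=1, n6=1 → 1; observed 1. Eliminates n5 stuck-at-0.
Only n4 stuck-at-0 is consistent with every test.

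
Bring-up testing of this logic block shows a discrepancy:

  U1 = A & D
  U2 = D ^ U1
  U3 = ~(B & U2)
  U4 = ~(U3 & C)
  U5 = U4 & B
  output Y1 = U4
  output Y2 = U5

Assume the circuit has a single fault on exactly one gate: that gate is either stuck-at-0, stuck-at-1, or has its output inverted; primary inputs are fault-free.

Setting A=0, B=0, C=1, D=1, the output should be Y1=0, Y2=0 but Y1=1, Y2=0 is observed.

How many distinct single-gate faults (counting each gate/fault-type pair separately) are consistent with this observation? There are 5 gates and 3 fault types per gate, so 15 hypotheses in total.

Fault-free: U1=0, U2=1, U3=1, U4=0, U5=0 → Y1=0, Y2=0. Observed Y1=1, Y2=0.
  U1: none of the 3 fault types match ✗
  U2: none of the 3 fault types match ✗
  U3: stuck-at-0, inverted output ✓; others ✗
  U4: stuck-at-1, inverted output ✓; others ✗
  U5: none of the 3 fault types match ✗
Consistent faults: {U3 stuck-at-0, U3 inverted output, U4 stuck-at-1, U4 inverted output} — 4 in all.

4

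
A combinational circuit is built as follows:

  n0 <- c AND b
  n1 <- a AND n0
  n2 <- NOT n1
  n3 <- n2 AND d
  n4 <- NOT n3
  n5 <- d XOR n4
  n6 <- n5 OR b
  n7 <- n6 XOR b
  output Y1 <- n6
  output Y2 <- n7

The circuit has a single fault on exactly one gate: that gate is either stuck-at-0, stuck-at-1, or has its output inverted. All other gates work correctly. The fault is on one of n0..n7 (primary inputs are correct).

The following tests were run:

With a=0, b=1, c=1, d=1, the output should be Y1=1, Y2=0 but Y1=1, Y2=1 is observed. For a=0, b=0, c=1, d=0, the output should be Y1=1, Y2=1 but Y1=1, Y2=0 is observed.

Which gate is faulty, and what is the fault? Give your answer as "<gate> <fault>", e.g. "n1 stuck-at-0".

n7 inverted output

Fault-free values for test 1 (a=0, b=1, c=1, d=1): n0=1, n1=0, n2=1, n3=1, n4=0, n5=1, n6=1, n7=0, giving Y1=1, Y2=0. Observed Y1=1, Y2=1.
Test 1: faults giving observed Y1=1, Y2=1 are {n7 stuck-at-1, n7 inverted output}.
Test 2 (a=0, b=0, c=1, d=0): fault-free n0=0, n1=0, n2=1, n3=0, n4=1, n5=1, n6=1, n7=1 → Y1=1, Y2=1; observed Y1=1, Y2=0. Eliminates n7 stuck-at-1.
Only n7 inverted output is consistent with every test.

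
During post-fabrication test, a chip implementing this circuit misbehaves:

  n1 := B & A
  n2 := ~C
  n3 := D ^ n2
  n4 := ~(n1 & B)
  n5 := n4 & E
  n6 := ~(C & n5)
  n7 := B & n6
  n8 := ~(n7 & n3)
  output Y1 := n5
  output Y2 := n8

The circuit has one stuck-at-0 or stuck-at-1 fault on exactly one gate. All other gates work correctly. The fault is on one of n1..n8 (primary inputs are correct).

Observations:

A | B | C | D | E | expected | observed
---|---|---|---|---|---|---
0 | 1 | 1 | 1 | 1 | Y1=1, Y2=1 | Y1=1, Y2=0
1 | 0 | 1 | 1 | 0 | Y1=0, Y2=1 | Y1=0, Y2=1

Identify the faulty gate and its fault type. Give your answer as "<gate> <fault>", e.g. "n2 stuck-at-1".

Fault-free values for test 1 (A=0, B=1, C=1, D=1, E=1): n1=0, n2=0, n3=1, n4=1, n5=1, n6=0, n7=0, n8=1, giving Y1=1, Y2=1. Observed Y1=1, Y2=0.
Test 1: faults giving observed Y1=1, Y2=0 are {n6 stuck-at-1, n7 stuck-at-1, n8 stuck-at-0}.
Test 2 (A=1, B=0, C=1, D=1, E=0): fault-free n1=0, n2=0, n3=1, n4=1, n5=0, n6=1, n7=0, n8=1 → Y1=0, Y2=1; observed Y1=0, Y2=1. Eliminates n7 stuck-at-1, n8 stuck-at-0.
Only n6 stuck-at-1 is consistent with every test.

n6 stuck-at-1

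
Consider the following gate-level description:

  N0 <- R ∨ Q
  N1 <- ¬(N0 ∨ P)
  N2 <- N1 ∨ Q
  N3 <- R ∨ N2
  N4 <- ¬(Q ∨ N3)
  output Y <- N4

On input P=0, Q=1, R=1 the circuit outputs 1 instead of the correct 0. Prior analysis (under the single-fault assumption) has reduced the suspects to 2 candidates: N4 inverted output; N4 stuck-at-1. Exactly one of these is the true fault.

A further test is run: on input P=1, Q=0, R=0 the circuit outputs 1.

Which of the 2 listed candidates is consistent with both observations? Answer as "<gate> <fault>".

N4 stuck-at-1

Evaluate each candidate on input P=1, Q=0, R=0:
  N4 inverted output: N0=0, N1=0, N2=0, N3=0, N4=0 [inverted output] → 0 — eliminated
  N4 stuck-at-1: N0=0, N1=0, N2=0, N3=0, N4=1 [stuck-at-1] → 1 — matches
Only N4 stuck-at-1 reproduces the observed 1.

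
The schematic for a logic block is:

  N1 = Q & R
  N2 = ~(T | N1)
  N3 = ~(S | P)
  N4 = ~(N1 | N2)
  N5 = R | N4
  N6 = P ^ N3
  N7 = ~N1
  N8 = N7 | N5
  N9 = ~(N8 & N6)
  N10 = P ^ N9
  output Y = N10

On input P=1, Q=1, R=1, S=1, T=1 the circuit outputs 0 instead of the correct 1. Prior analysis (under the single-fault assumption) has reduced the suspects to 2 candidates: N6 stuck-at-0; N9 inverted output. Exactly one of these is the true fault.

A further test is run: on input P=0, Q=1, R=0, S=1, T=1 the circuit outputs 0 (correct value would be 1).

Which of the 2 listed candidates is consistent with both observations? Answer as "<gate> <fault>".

N9 inverted output

Evaluate each candidate on input P=0, Q=1, R=0, S=1, T=1:
  N6 stuck-at-0: N1=0, N2=0, N3=0, N4=1, N5=1, N6=0 [stuck-at-0], N7=1, N8=1, N9=1, N10=1 → 1 — eliminated
  N9 inverted output: N1=0, N2=0, N3=0, N4=1, N5=1, N6=0, N7=1, N8=1, N9=0 [inverted output], N10=0 → 0 — matches
Only N9 inverted output reproduces the observed 0.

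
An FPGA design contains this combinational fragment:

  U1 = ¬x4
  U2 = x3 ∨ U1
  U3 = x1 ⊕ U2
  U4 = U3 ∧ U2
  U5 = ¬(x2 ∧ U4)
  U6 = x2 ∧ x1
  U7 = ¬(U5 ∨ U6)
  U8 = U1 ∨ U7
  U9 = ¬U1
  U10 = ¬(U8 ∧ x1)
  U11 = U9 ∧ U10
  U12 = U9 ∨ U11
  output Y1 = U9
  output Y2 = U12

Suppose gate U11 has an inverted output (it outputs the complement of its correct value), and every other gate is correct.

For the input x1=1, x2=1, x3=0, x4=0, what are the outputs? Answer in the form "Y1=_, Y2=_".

Propagate with U11 forced: U1=1, U2=1, U3=0, U4=0, U5=1, U6=1, U7=0, U8=1, U9=0, U10=0, U11=1 [inverted output], U12=1.
So the outputs are Y1=0, Y2=1. (Without the fault they would be Y1=0, Y2=0.)

Y1=0, Y2=1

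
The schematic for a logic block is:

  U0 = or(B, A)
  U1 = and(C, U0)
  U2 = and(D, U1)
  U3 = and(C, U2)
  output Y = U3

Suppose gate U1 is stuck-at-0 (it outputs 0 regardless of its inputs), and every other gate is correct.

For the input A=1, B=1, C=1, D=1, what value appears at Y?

0

Propagate with U1 forced: U0=1, U1=0 [stuck-at-0], U2=0, U3=0.
So Y = 0. (Without the fault it would be 1.)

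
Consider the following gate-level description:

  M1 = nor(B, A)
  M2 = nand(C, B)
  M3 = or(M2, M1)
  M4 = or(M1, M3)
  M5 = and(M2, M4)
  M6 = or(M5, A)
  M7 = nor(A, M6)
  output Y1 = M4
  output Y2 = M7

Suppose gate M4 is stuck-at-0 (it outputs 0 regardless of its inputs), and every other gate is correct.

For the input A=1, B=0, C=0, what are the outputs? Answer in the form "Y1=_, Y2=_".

Y1=0, Y2=0

Propagate with M4 forced: M1=0, M2=1, M3=1, M4=0 [stuck-at-0], M5=0, M6=1, M7=0.
So the outputs are Y1=0, Y2=0. (Without the fault they would be Y1=1, Y2=0.)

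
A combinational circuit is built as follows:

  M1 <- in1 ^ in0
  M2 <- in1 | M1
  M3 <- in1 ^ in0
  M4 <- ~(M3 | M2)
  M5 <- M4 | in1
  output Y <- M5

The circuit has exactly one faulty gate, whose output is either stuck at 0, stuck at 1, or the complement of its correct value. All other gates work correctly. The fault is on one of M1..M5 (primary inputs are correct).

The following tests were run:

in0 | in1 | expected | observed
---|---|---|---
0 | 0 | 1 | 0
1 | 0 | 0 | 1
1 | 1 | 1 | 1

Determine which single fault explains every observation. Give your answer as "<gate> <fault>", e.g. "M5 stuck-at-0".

M4 inverted output

Fault-free values for test 1 (in0=0, in1=0): M1=0, M2=0, M3=0, M4=1, M5=1, giving Y=1. Observed 0.
Test 1: faults giving observed 0 are {M1 stuck-at-1, M1 inverted output, M2 stuck-at-1, M2 inverted output, M3 stuck-at-1, M3 inverted output, M4 stuck-at-0, M4 inverted output, M5 stuck-at-0, M5 inverted output}.
Test 2 (in0=1, in1=0): fault-free M1=1, M2=1, M3=1, M4=0, M5=0 → 0; observed 1. Eliminates M1 stuck-at-1, M1 inverted output, M2 stuck-at-1, M2 inverted output, M3 stuck-at-1, M3 inverted output, M4 stuck-at-0, M5 stuck-at-0.
Test 3 (in0=1, in1=1): fault-free M1=0, M2=1, M3=0, M4=0, M5=1 → 1; observed 1. Eliminates M5 inverted output.
Only M4 inverted output is consistent with every test.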